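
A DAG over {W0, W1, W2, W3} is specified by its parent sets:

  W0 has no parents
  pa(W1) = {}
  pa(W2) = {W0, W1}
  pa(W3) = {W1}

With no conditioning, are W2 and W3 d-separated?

No

There is one path between W2 and W3:
Path 1: W2 ← W1 → W3
  W1 is a fork and W1 is not conditioned on — no node blocks this path, so it is active.
Since the path W2 ← W1 → W3 is active, W2 and W3 are not d-separated given ∅.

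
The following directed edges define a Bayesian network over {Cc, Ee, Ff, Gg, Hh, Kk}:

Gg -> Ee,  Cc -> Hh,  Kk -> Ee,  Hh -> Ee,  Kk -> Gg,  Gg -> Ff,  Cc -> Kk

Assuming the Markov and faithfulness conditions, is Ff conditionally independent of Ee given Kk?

Enumerating the 3 paths from Ff to Ee and testing each for blocking by {Kk}:
Path 1: Ff ← Gg ← Kk → Ee
  Kk is a fork here and Kk is conditioned on, so the path is blocked at Kk.
Path 2: Ff ← Gg ← Kk ← Cc → Hh → Ee
  Kk is a chain here and Kk is conditioned on, so the path is blocked at Kk.
Path 3: Ff ← Gg → Ee
  Gg is a fork and Gg is not conditioned on — no node blocks this path, so it is active.
At least one path is unblocked, so d-separation fails.

No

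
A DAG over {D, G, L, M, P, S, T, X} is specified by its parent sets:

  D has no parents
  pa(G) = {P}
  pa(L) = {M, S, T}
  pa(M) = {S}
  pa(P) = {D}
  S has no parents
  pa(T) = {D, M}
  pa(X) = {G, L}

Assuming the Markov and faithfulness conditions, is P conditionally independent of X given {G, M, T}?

There are 4 undirected paths between P and X; checking each against the conditioning set {G, M, T}:
Path 1: P → G → X
  G is a chain here and G is conditioned on, so the path is blocked at G.
Path 2: P ← D → T ← M ← S → L → X
  M is a chain here and M is conditioned on, so the path is blocked at M.
Path 3: P ← D → T ← M → L → X
  M is a fork here and M is conditioned on, so the path is blocked at M.
Path 4: P ← D → T → L → X
  T is a chain here and T is conditioned on, so the path is blocked at T.
Since every path is blocked, d-separation holds.

Yes — P and X are d-separated given {G, M, T}.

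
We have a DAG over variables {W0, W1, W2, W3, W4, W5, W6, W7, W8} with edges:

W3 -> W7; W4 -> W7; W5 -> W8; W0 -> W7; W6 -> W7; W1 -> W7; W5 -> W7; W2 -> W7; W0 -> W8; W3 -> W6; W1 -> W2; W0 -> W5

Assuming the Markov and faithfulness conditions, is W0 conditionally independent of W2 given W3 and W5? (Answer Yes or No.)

Enumerating the 6 paths from W0 to W2 and testing each for blocking by {W3, W5}:
Path 1: W0 → W8 ← W5 → W7 ← W2
  W8 is a collider here and neither W8 nor any of its descendants is conditioned on, so the collider stays closed — the path is blocked at W8.
Path 2: W0 → W8 ← W5 → W7 ← W1 → W2
  W8 is a collider here and neither W8 nor any of its descendants is conditioned on, so the collider stays closed — the path is blocked at W8.
Path 3: W0 → W7 ← W2
  W7 is a collider here and neither W7 nor any of its descendants is conditioned on, so the collider stays closed — the path is blocked at W7.
Path 4: W0 → W7 ← W1 → W2
  W7 is a collider here and neither W7 nor any of its descendants is conditioned on, so the collider stays closed — the path is blocked at W7.
Path 5: W0 → W5 → W7 ← W2
  W5 is a chain here and W5 is conditioned on, so the path is blocked at W5.
Path 6: W0 → W5 → W7 ← W1 → W2
  W5 is a chain here and W5 is conditioned on, so the path is blocked at W5.
Every path is blocked, so W0 and W2 are d-separated given {W3, W5}.

Yes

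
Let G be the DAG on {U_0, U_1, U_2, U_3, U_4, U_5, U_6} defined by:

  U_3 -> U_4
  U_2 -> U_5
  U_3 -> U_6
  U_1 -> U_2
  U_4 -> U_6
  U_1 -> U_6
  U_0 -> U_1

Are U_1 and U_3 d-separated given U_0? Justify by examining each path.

Yes

We examine all 2 paths between U_1 and U_3:
Path 1: U_1 → U_6 ← U_4 ← U_3
  U_6 is a collider here and neither U_6 nor any of its descendants is conditioned on, so the collider stays closed — the path is blocked at U_6.
Path 2: U_1 → U_6 ← U_3
  U_6 is a collider here and neither U_6 nor any of its descendants is conditioned on, so the collider stays closed — the path is blocked at U_6.
All paths are blocked; U_1 ⊥ U_3 | {U_0} holds.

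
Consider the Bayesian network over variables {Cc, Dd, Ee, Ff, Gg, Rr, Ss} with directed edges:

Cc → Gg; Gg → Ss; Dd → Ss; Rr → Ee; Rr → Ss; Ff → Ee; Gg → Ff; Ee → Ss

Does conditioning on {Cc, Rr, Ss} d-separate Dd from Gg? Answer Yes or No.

Enumerating the 3 paths from Dd to Gg and testing each for blocking by {Cc, Rr, Ss}:
Path 1: Dd → Ss ← Rr → Ee ← Ff ← Gg
  Rr is a fork here and Rr is conditioned on, so the path is blocked at Rr.
Path 2: Dd → Ss ← Gg
  Ss is a collider and Ss is conditioned on, which opens it — no node blocks this path, so it is active.
Path 3: Dd → Ss ← Ee ← Ff ← Gg
  Ss is a collider and Ss is conditioned on, which opens it; Ee is a chain and Ee is not conditioned on; Ff is a chain and Ff is not conditioned on — no node blocks this path, so it is active.
At least one path is unblocked, so d-separation fails.

No — Dd and Gg are not d-separated given {Cc, Rr, Ss}.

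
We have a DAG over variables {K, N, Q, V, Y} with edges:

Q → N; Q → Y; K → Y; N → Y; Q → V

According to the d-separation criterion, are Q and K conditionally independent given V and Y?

Enumerating the 2 paths from Q to K and testing each for blocking by {V, Y}:
  1. Q → N → Y ← K — N:chain[open]; Y:collider[open] ⇒ active
  2. Q → Y ← K — Y:collider[open] ⇒ active
Since the path Q → N → Y ← K is active, Q and K are not d-separated given {V, Y}.

No — Q and K are not d-separated given {V, Y}.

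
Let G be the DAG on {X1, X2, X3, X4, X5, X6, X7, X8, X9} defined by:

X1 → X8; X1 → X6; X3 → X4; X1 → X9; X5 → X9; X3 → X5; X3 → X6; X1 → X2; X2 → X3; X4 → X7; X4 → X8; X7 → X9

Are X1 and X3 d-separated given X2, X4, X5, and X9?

Enumerating the 6 paths from X1 to X3 and testing each for blocking by {X2, X4, X5, X9}:
  1. X1 → X9 ← X7 ← X4 ← X3 — X9:collider[open]; X7:chain[open]; X4:chain[blocks] ⇒ blocked
  2. X1 → X9 ← X5 ← X3 — X9:collider[open]; X5:chain[blocks] ⇒ blocked
  3. X1 → X2 → X3 — X2:chain[blocks] ⇒ blocked
  4. X1 → X6 ← X3 — X6:collider[blocks] ⇒ blocked
  5. X1 → X8 ← X4 → X7 → X9 ← X5 ← X3 — X8:collider[blocks]; X4:fork[blocks]; X7:chain[open]; X9:collider[open]; X5:chain[blocks] ⇒ blocked
  6. X1 → X8 ← X4 ← X3 — X8:collider[blocks]; X4:chain[blocks] ⇒ blocked
Since every path is blocked, d-separation holds.

Yes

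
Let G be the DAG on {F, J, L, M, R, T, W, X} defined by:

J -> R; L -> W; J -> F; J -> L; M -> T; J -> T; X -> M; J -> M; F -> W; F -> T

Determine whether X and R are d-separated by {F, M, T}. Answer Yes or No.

No — X and R are not d-separated given {F, M, T}.

4 paths connect X and R; each must be blocked for d-separation to hold:
Path 1: X → M → T ← J → R
  M is a chain here and M is conditioned on, so the path is blocked at M.
Path 2: X → M → T ← F ← J → R
  M is a chain here and M is conditioned on, so the path is blocked at M.
Path 3: X → M → T ← F → W ← L ← J → R
  M is a chain here and M is conditioned on, so the path is blocked at M.
Path 4: X → M ← J → R
  M is a collider and M is conditioned on, which opens it; J is a fork and J is not conditioned on — no node blocks this path, so it is active.
Since the path X → M ← J → R is active, X and R are not d-separated given {F, M, T}.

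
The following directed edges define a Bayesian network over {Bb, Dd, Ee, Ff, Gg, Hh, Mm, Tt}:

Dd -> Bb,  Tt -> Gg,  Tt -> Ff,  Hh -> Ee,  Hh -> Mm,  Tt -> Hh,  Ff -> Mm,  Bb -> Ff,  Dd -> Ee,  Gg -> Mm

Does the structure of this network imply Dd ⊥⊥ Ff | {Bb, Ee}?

We examine all 5 paths between Dd and Ff:
Path 1: Dd → Ee ← Hh ← Tt → Gg → Mm ← Ff
  Mm is a collider here and neither Mm nor any of its descendants is conditioned on, so the collider stays closed — the path is blocked at Mm.
Path 2: Dd → Ee ← Hh ← Tt → Ff
  Ee is a collider and Ee is conditioned on, which opens it; Hh is a chain and Hh is not conditioned on; Tt is a fork and Tt is not conditioned on — no node blocks this path, so it is active.
Path 3: Dd → Ee ← Hh → Mm ← Gg ← Tt → Ff
  Mm is a collider here and neither Mm nor any of its descendants is conditioned on, so the collider stays closed — the path is blocked at Mm.
Path 4: Dd → Ee ← Hh → Mm ← Ff
  Mm is a collider here and neither Mm nor any of its descendants is conditioned on, so the collider stays closed — the path is blocked at Mm.
Path 5: Dd → Bb → Ff
  Bb is a chain here and Bb is conditioned on, so the path is blocked at Bb.
At least one path is unblocked, so d-separation fails.

No — Dd and Ff are not d-separated given {Bb, Ee}.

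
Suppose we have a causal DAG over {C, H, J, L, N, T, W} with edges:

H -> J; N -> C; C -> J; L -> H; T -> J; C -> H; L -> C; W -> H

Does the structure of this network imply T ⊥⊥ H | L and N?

Yes

Enumerating the 3 paths from T to H and testing each for blocking by {L, N}:
Path 1: T → J ← H
  J is a collider here and neither J nor any of its descendants is conditioned on, so the collider stays closed — the path is blocked at J.
Path 2: T → J ← C → H
  J is a collider here and neither J nor any of its descendants is conditioned on, so the collider stays closed — the path is blocked at J.
Path 3: T → J ← C ← L → H
  J is a collider here and neither J nor any of its descendants is conditioned on, so the collider stays closed — the path is blocked at J.
Since every path is blocked, d-separation holds.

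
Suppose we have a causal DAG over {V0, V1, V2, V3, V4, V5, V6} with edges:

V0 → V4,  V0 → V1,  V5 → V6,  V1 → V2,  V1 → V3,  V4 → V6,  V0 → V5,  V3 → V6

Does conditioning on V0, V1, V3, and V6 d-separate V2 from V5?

There are 4 undirected paths between V2 and V5; checking each against the conditioning set {V0, V1, V3, V6}:
Path 1: V2 ← V1 → V3 → V6 ← V5
  V1 is a fork here and V1 is conditioned on, so the path is blocked at V1.
Path 2: V2 ← V1 → V3 → V6 ← V4 ← V0 → V5
  V1 is a fork here and V1 is conditioned on, so the path is blocked at V1.
Path 3: V2 ← V1 ← V0 → V5
  V1 is a chain here and V1 is conditioned on, so the path is blocked at V1.
Path 4: V2 ← V1 ← V0 → V4 → V6 ← V5
  V1 is a chain here and V1 is conditioned on, so the path is blocked at V1.
All paths are blocked; V2 ⊥ V5 | {V0, V1, V3, V6} holds.

Yes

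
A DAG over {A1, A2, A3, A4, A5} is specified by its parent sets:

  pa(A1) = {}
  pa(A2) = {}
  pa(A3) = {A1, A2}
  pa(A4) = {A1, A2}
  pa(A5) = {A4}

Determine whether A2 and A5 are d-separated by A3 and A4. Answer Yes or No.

Yes — A2 and A5 are d-separated given {A3, A4}.

2 paths connect A2 and A5; each must be blocked for d-separation to hold:
Path 1: A2 → A3 ← A1 → A4 → A5
  A4 is a chain here and A4 is conditioned on, so the path is blocked at A4.
Path 2: A2 → A4 → A5
  A4 is a chain here and A4 is conditioned on, so the path is blocked at A4.
Every path is blocked, so A2 and A5 are d-separated given {A3, A4}.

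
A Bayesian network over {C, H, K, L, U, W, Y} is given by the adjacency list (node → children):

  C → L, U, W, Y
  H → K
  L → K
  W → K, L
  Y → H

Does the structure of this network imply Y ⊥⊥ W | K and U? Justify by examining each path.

Enumerating the 6 paths from Y to W and testing each for blocking by {K, U}:
  1. Y → H → K ← W — H:chain[open]; K:collider[open] ⇒ active
  2. Y → H → K ← L ← W — H:chain[open]; K:collider[open]; L:chain[open] ⇒ active
  3. Y → H → K ← L ← C → W — H:chain[open]; K:collider[open]; L:chain[open]; C:fork[open] ⇒ active
  4. Y ← C → W — C:fork[open] ⇒ active
  5. Y ← C → L ← W — C:fork[open]; L:collider[open] ⇒ active
  6. Y ← C → L → K ← W — C:fork[open]; L:chain[open]; K:collider[open] ⇒ active
At least one path is unblocked, so d-separation fails.

No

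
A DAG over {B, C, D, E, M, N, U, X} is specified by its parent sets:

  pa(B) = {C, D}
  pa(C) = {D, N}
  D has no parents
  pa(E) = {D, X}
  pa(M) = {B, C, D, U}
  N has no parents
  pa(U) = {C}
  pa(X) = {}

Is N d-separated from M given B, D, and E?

Enumerating the 6 paths from N to M and testing each for blocking by {B, D, E}:
Path 1: N → C → B ← D → M
  D is a fork here and D is conditioned on, so the path is blocked at D.
Path 2: N → C → B → M
  B is a chain here and B is conditioned on, so the path is blocked at B.
Path 3: N → C → U → M
  C is a chain and C is not conditioned on; U is a chain and U is not conditioned on — no node blocks this path, so it is active.
Path 4: N → C ← D → B → M
  D is a fork here and D is conditioned on, so the path is blocked at D.
Path 5: N → C ← D → M
  D is a fork here and D is conditioned on, so the path is blocked at D.
Path 6: N → C → M
  C is a chain and C is not conditioned on — no node blocks this path, so it is active.
At least one path is unblocked, so d-separation fails.

No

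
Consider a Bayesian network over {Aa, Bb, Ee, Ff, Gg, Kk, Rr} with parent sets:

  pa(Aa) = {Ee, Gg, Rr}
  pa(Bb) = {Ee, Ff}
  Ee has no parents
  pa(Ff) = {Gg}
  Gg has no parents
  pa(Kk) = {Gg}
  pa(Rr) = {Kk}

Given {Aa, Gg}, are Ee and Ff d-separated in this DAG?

Yes

There are 3 undirected paths between Ee and Ff; checking each against the conditioning set {Aa, Gg}:
  1. Ee → Aa ← Rr ← Kk ← Gg → Ff — Aa:collider[open]; Rr:chain[open]; Kk:chain[open]; Gg:fork[blocks] ⇒ blocked
  2. Ee → Aa ← Gg → Ff — Aa:collider[open]; Gg:fork[blocks] ⇒ blocked
  3. Ee → Bb ← Ff — Bb:collider[blocks] ⇒ blocked
Since every path is blocked, d-separation holds.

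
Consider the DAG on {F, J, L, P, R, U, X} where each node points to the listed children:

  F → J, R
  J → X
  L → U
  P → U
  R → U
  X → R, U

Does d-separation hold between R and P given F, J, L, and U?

No

Enumerating the 3 paths from R to P and testing each for blocking by {F, J, L, U}:
  1. R ← X → U ← P — X:fork[open]; U:collider[open] ⇒ active
  2. R → U ← P — U:collider[open] ⇒ active
  3. R ← F → J → X → U ← P — F:fork[blocks]; J:chain[blocks]; X:chain[open]; U:collider[open] ⇒ blocked
At least one path is unblocked, so d-separation fails.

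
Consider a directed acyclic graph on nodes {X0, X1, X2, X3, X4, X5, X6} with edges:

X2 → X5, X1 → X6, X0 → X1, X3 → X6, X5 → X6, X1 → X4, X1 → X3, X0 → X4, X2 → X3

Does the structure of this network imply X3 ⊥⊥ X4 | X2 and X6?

No

We examine all 6 paths between X3 and X4:
Path 1: X3 → X6 ← X1 ← X0 → X4
  X6 is a collider and X6 is conditioned on, which opens it; X1 is a chain and X1 is not conditioned on; X0 is a fork and X0 is not conditioned on — no node blocks this path, so it is active.
Path 2: X3 → X6 ← X1 → X4
  X6 is a collider and X6 is conditioned on, which opens it; X1 is a fork and X1 is not conditioned on — no node blocks this path, so it is active.
Path 3: X3 ← X2 → X5 → X6 ← X1 ← X0 → X4
  X2 is a fork here and X2 is conditioned on, so the path is blocked at X2.
Path 4: X3 ← X2 → X5 → X6 ← X1 → X4
  X2 is a fork here and X2 is conditioned on, so the path is blocked at X2.
Path 5: X3 ← X1 ← X0 → X4
  X1 is a chain and X1 is not conditioned on; X0 is a fork and X0 is not conditioned on — no node blocks this path, so it is active.
Path 6: X3 ← X1 → X4
  X1 is a fork and X1 is not conditioned on — no node blocks this path, so it is active.
At least one path is unblocked, so d-separation fails.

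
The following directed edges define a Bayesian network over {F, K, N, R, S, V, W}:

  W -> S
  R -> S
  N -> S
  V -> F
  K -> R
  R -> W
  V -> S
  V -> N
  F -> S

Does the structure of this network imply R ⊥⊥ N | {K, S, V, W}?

No — R and N are not d-separated given {K, S, V, W}.

We examine all 6 paths between R and N:
  1. R → S ← N — S:collider[open] ⇒ active
  2. R → S ← V → N — S:collider[open]; V:fork[blocks] ⇒ blocked
  3. R → S ← F ← V → N — S:collider[open]; F:chain[open]; V:fork[blocks] ⇒ blocked
  4. R → W → S ← N — W:chain[blocks]; S:collider[open] ⇒ blocked
  5. R → W → S ← V → N — W:chain[blocks]; S:collider[open]; V:fork[blocks] ⇒ blocked
  6. R → W → S ← F ← V → N — W:chain[blocks]; S:collider[open]; F:chain[open]; V:fork[blocks] ⇒ blocked
Because an active path exists, R and N are not d-separated.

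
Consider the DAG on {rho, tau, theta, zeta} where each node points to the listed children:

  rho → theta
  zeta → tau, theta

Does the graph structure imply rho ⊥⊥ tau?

There is one path between rho and tau:
Path 1: rho → theta ← zeta → tau
  theta is a collider here and neither theta nor any of its descendants is conditioned on, so the collider stays closed — the path is blocked at theta.
All paths are blocked; rho ⊥ tau | ∅ holds.

Yes — rho and tau are d-separated given ∅.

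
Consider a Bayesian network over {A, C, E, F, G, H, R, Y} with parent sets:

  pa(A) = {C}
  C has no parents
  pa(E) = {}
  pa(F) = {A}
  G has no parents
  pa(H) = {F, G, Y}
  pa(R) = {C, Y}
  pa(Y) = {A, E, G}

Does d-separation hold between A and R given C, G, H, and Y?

4 paths connect A and R; each must be blocked for d-separation to hold:
Path 1: A → F → H ← G → Y → R
  G is a fork here and G is conditioned on, so the path is blocked at G.
Path 2: A → F → H ← Y → R
  Y is a fork here and Y is conditioned on, so the path is blocked at Y.
Path 3: A ← C → R
  C is a fork here and C is conditioned on, so the path is blocked at C.
Path 4: A → Y → R
  Y is a chain here and Y is conditioned on, so the path is blocked at Y.
Since every path is blocked, d-separation holds.

Yes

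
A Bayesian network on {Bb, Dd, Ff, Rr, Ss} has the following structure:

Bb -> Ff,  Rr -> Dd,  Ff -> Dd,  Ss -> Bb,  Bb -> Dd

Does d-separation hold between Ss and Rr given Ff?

Yes

Enumerating the 2 paths from Ss to Rr and testing each for blocking by {Ff}:
Path 1: Ss → Bb → Dd ← Rr
  Dd is a collider here and neither Dd nor any of its descendants is conditioned on, so the collider stays closed — the path is blocked at Dd.
Path 2: Ss → Bb → Ff → Dd ← Rr
  Ff is a chain here and Ff is conditioned on, so the path is blocked at Ff.
Every path is blocked, so Ss and Rr are d-separated given {Ff}.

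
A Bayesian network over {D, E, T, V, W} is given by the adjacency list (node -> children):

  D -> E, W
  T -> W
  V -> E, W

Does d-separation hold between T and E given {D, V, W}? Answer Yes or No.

Yes — T and E are d-separated given {D, V, W}.

There are 2 undirected paths between T and E; checking each against the conditioning set {D, V, W}:
Path 1: T → W ← D → E
  D is a fork here and D is conditioned on, so the path is blocked at D.
Path 2: T → W ← V → E
  V is a fork here and V is conditioned on, so the path is blocked at V.
All paths are blocked; T ⊥ E | {D, V, W} holds.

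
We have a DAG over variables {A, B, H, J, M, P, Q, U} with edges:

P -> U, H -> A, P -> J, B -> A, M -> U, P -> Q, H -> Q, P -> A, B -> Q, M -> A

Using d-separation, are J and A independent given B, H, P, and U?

Yes — J and A are d-separated given {B, H, P, U}.

We examine all 4 paths between J and A:
Path 1: J ← P → Q ← H → A
  P is a fork here and P is conditioned on, so the path is blocked at P.
Path 2: J ← P → Q ← B → A
  P is a fork here and P is conditioned on, so the path is blocked at P.
Path 3: J ← P → A
  P is a fork here and P is conditioned on, so the path is blocked at P.
Path 4: J ← P → U ← M → A
  P is a fork here and P is conditioned on, so the path is blocked at P.
Since every path is blocked, d-separation holds.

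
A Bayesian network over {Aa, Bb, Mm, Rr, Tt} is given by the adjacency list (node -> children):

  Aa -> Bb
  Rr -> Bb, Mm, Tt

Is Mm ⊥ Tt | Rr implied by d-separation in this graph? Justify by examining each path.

Yes — Mm and Tt are d-separated given {Rr}.

Only one path connects Mm and Tt:
  1. Mm ← Rr → Tt — Rr:fork[blocks] ⇒ blocked
Since every path is blocked, d-separation holds.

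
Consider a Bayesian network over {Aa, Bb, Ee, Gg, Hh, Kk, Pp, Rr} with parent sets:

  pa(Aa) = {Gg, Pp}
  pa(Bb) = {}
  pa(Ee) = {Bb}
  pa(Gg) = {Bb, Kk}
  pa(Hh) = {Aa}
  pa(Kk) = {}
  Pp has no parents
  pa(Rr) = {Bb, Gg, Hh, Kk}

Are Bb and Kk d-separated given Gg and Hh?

No

We examine all 6 paths between Bb and Kk:
Path 1: Bb → Gg ← Kk
  Gg is a collider and Gg is conditioned on, which opens it — no node blocks this path, so it is active.
Path 2: Bb → Gg → Rr ← Kk
  Gg is a chain here and Gg is conditioned on, so the path is blocked at Gg.
Path 3: Bb → Gg → Aa → Hh → Rr ← Kk
  Gg is a chain here and Gg is conditioned on, so the path is blocked at Gg.
Path 4: Bb → Rr ← Kk
  Rr is a collider here and neither Rr nor any of its descendants is conditioned on, so the collider stays closed — the path is blocked at Rr.
Path 5: Bb → Rr ← Gg ← Kk
  Rr is a collider here and neither Rr nor any of its descendants is conditioned on, so the collider stays closed — the path is blocked at Rr.
Path 6: Bb → Rr ← Hh ← Aa ← Gg ← Kk
  Rr is a collider here and neither Rr nor any of its descendants is conditioned on, so the collider stays closed — the path is blocked at Rr.
Since the path Bb → Gg ← Kk is active, Bb and Kk are not d-separated given {Gg, Hh}.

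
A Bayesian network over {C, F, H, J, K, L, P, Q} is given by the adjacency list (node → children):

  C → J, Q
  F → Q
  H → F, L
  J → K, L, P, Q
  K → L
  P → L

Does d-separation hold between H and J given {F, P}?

Yes — H and J are d-separated given {F, P}.

5 paths connect H and J; each must be blocked for d-separation to hold:
Path 1: H → F → Q ← C → J
  F is a chain here and F is conditioned on, so the path is blocked at F.
Path 2: H → F → Q ← J
  F is a chain here and F is conditioned on, so the path is blocked at F.
Path 3: H → L ← J
  L is a collider here and neither L nor any of its descendants is conditioned on, so the collider stays closed — the path is blocked at L.
Path 4: H → L ← P ← J
  L is a collider here and neither L nor any of its descendants is conditioned on, so the collider stays closed — the path is blocked at L.
Path 5: H → L ← K ← J
  L is a collider here and neither L nor any of its descendants is conditioned on, so the collider stays closed — the path is blocked at L.
Every path is blocked, so H and J are d-separated given {F, P}.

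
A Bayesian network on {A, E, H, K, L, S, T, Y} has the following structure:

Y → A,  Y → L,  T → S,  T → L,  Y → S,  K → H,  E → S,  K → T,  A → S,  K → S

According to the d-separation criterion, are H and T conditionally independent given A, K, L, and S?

There are 4 undirected paths between H and T; checking each against the conditioning set {A, K, L, S}:
Path 1: H ← K → T
  K is a fork here and K is conditioned on, so the path is blocked at K.
Path 2: H ← K → S ← A ← Y → L ← T
  K is a fork here and K is conditioned on, so the path is blocked at K.
Path 3: H ← K → S ← T
  K is a fork here and K is conditioned on, so the path is blocked at K.
Path 4: H ← K → S ← Y → L ← T
  K is a fork here and K is conditioned on, so the path is blocked at K.
All paths are blocked; H ⊥ T | {A, K, L, S} holds.

Yes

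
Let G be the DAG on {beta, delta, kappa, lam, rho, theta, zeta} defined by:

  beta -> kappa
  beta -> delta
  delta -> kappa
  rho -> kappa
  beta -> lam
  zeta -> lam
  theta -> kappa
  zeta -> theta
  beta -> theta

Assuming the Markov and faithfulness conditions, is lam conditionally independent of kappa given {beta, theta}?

We examine all 6 paths between lam and kappa:
Path 1: lam ← beta → theta → kappa
  beta is a fork here and beta is conditioned on, so the path is blocked at beta.
Path 2: lam ← beta → delta → kappa
  beta is a fork here and beta is conditioned on, so the path is blocked at beta.
Path 3: lam ← beta → kappa
  beta is a fork here and beta is conditioned on, so the path is blocked at beta.
Path 4: lam ← zeta → theta ← beta → delta → kappa
  beta is a fork here and beta is conditioned on, so the path is blocked at beta.
Path 5: lam ← zeta → theta ← beta → kappa
  beta is a fork here and beta is conditioned on, so the path is blocked at beta.
Path 6: lam ← zeta → theta → kappa
  theta is a chain here and theta is conditioned on, so the path is blocked at theta.
Since every path is blocked, d-separation holds.

Yes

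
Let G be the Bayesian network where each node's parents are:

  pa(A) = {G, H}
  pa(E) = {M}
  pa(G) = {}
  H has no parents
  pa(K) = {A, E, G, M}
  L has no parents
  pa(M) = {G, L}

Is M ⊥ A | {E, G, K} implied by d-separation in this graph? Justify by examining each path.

We examine all 6 paths between M and A:
Path 1: M → K ← G → A
  G is a fork here and G is conditioned on, so the path is blocked at G.
Path 2: M → K ← A
  K is a collider and K is conditioned on, which opens it — no node blocks this path, so it is active.
Path 3: M ← G → K ← A
  G is a fork here and G is conditioned on, so the path is blocked at G.
Path 4: M ← G → A
  G is a fork here and G is conditioned on, so the path is blocked at G.
Path 5: M → E → K ← G → A
  E is a chain here and E is conditioned on, so the path is blocked at E.
Path 6: M → E → K ← A
  E is a chain here and E is conditioned on, so the path is blocked at E.
Since the path M → K ← A is active, M and A are not d-separated given {E, G, K}.

No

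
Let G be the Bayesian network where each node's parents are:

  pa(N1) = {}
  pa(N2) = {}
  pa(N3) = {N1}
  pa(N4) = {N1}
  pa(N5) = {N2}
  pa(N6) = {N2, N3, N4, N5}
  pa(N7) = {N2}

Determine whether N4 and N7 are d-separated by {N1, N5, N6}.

No

4 paths connect N4 and N7; each must be blocked for d-separation to hold:
Path 1: N4 → N6 ← N2 → N7
  N6 is a collider and N6 is conditioned on, which opens it; N2 is a fork and N2 is not conditioned on — no node blocks this path, so it is active.
Path 2: N4 → N6 ← N5 ← N2 → N7
  N5 is a chain here and N5 is conditioned on, so the path is blocked at N5.
Path 3: N4 ← N1 → N3 → N6 ← N2 → N7
  N1 is a fork here and N1 is conditioned on, so the path is blocked at N1.
Path 4: N4 ← N1 → N3 → N6 ← N5 ← N2 → N7
  N1 is a fork here and N1 is conditioned on, so the path is blocked at N1.
Since the path N4 → N6 ← N2 → N7 is active, N4 and N7 are not d-separated given {N1, N5, N6}.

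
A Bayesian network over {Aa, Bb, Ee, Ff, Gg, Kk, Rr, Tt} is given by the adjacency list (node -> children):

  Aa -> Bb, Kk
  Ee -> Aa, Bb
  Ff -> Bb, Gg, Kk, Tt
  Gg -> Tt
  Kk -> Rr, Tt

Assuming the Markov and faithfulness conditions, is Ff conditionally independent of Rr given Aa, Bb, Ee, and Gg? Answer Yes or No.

No

We examine all 5 paths between Ff and Rr:
Path 1: Ff → Tt ← Kk → Rr
  Tt is a collider here and neither Tt nor any of its descendants is conditioned on, so the collider stays closed — the path is blocked at Tt.
Path 2: Ff → Gg → Tt ← Kk → Rr
  Gg is a chain here and Gg is conditioned on, so the path is blocked at Gg.
Path 3: Ff → Bb ← Ee → Aa → Kk → Rr
  Ee is a fork here and Ee is conditioned on, so the path is blocked at Ee.
Path 4: Ff → Bb ← Aa → Kk → Rr
  Aa is a fork here and Aa is conditioned on, so the path is blocked at Aa.
Path 5: Ff → Kk → Rr
  Kk is a chain and Kk is not conditioned on — no node blocks this path, so it is active.
At least one path is unblocked, so d-separation fails.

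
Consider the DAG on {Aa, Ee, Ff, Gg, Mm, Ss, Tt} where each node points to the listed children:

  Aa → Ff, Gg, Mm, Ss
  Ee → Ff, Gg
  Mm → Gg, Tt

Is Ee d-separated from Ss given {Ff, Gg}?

No

There are 3 undirected paths between Ee and Ss; checking each against the conditioning set {Ff, Gg}:
  1. Ee → Gg ← Mm ← Aa → Ss — Gg:collider[open]; Mm:chain[open]; Aa:fork[open] ⇒ active
  2. Ee → Gg ← Aa → Ss — Gg:collider[open]; Aa:fork[open] ⇒ active
  3. Ee → Ff ← Aa → Ss — Ff:collider[open]; Aa:fork[open] ⇒ active
At least one path is unblocked, so d-separation fails.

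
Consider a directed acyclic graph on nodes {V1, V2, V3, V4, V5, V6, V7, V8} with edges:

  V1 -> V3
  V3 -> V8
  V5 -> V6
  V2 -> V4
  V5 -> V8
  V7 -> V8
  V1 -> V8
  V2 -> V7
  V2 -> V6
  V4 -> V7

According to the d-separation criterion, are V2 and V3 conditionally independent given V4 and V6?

Yes

There are 6 undirected paths between V2 and V3; checking each against the conditioning set {V4, V6}:
Path 1: V2 → V6 ← V5 → V8 ← V1 → V3
  V8 is a collider here and neither V8 nor any of its descendants is conditioned on, so the collider stays closed — the path is blocked at V8.
Path 2: V2 → V6 ← V5 → V8 ← V3
  V8 is a collider here and neither V8 nor any of its descendants is conditioned on, so the collider stays closed — the path is blocked at V8.
Path 3: V2 → V7 → V8 ← V1 → V3
  V8 is a collider here and neither V8 nor any of its descendants is conditioned on, so the collider stays closed — the path is blocked at V8.
Path 4: V2 → V7 → V8 ← V3
  V8 is a collider here and neither V8 nor any of its descendants is conditioned on, so the collider stays closed — the path is blocked at V8.
Path 5: V2 → V4 → V7 → V8 ← V1 → V3
  V4 is a chain here and V4 is conditioned on, so the path is blocked at V4.
Path 6: V2 → V4 → V7 → V8 ← V3
  V4 is a chain here and V4 is conditioned on, so the path is blocked at V4.
Since every path is blocked, d-separation holds.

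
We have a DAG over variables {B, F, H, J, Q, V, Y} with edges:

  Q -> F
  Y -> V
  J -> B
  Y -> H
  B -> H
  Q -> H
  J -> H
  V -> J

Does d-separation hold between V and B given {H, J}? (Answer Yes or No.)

Enumerating the 4 paths from V to B and testing each for blocking by {H, J}:
  1. V → J → B — J:chain[blocks] ⇒ blocked
  2. V → J → H ← B — J:chain[blocks]; H:collider[open] ⇒ blocked
  3. V ← Y → H ← J → B — Y:fork[open]; H:collider[open]; J:fork[blocks] ⇒ blocked
  4. V ← Y → H ← B — Y:fork[open]; H:collider[open] ⇒ active
At least one path is unblocked, so d-separation fails.

No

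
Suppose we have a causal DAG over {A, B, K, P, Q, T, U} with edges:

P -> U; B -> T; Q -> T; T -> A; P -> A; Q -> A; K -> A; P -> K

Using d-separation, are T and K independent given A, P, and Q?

We examine all 4 paths between T and K:
Path 1: T ← Q → A ← P → K
  Q is a fork here and Q is conditioned on, so the path is blocked at Q.
Path 2: T ← Q → A ← K
  Q is a fork here and Q is conditioned on, so the path is blocked at Q.
Path 3: T → A ← P → K
  P is a fork here and P is conditioned on, so the path is blocked at P.
Path 4: T → A ← K
  A is a collider and A is conditioned on, which opens it — no node blocks this path, so it is active.
At least one path is unblocked, so d-separation fails.

No — T and K are not d-separated given {A, P, Q}.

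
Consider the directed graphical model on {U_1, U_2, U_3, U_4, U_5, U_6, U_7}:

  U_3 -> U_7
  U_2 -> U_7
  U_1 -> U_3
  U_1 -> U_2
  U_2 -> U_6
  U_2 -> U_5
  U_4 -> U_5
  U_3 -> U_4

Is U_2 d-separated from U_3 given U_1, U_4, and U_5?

There are 3 undirected paths between U_2 and U_3; checking each against the conditioning set {U_1, U_4, U_5}:
  1. U_2 → U_7 ← U_3 — U_7:collider[blocks] ⇒ blocked
  2. U_2 ← U_1 → U_3 — U_1:fork[blocks] ⇒ blocked
  3. U_2 → U_5 ← U_4 ← U_3 — U_5:collider[open]; U_4:chain[blocks] ⇒ blocked
All paths are blocked; U_2 ⊥ U_3 | {U_1, U_4, U_5} holds.

Yes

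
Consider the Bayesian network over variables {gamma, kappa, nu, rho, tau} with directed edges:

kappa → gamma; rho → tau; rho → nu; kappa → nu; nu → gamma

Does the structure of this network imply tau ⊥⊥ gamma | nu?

No

We examine all 2 paths between tau and gamma:
Path 1: tau ← rho → nu ← kappa → gamma
  rho is a fork and rho is not conditioned on; nu is a collider and nu is conditioned on, which opens it; kappa is a fork and kappa is not conditioned on — no node blocks this path, so it is active.
Path 2: tau ← rho → nu → gamma
  nu is a chain here and nu is conditioned on, so the path is blocked at nu.
Because an active path exists, tau and gamma are not d-separated.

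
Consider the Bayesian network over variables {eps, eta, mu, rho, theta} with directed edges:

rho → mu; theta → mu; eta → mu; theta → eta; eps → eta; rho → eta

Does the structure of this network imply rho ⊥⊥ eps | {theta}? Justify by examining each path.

Yes

We examine all 3 paths between rho and eps:
  1. rho → mu ← theta → eta ← eps — mu:collider[blocks]; theta:fork[blocks]; eta:collider[blocks] ⇒ blocked
  2. rho → mu ← eta ← eps — mu:collider[blocks]; eta:chain[open] ⇒ blocked
  3. rho → eta ← eps — eta:collider[blocks] ⇒ blocked
All paths are blocked; rho ⊥ eps | {theta} holds.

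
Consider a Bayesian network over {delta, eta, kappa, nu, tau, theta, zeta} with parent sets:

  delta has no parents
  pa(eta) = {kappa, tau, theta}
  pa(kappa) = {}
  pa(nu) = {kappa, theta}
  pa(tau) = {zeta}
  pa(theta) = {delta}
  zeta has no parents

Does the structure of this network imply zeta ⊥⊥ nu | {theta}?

Enumerating the 2 paths from zeta to nu and testing each for blocking by {theta}:
Path 1: zeta → tau → eta ← theta → nu
  eta is a collider here and neither eta nor any of its descendants is conditioned on, so the collider stays closed — the path is blocked at eta.
Path 2: zeta → tau → eta ← kappa → nu
  eta is a collider here and neither eta nor any of its descendants is conditioned on, so the collider stays closed — the path is blocked at eta.
Since every path is blocked, d-separation holds.

Yes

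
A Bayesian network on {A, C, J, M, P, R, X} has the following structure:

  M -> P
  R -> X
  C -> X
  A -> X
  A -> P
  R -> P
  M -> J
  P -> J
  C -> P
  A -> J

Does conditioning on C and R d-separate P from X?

There are 5 undirected paths between P and X; checking each against the conditioning set {C, R}:
Path 1: P ← A → X
  A is a fork and A is not conditioned on — no node blocks this path, so it is active.
Path 2: P ← R → X
  R is a fork here and R is conditioned on, so the path is blocked at R.
Path 3: P → J ← A → X
  J is a collider here and neither J nor any of its descendants is conditioned on, so the collider stays closed — the path is blocked at J.
Path 4: P ← C → X
  C is a fork here and C is conditioned on, so the path is blocked at C.
Path 5: P ← M → J ← A → X
  J is a collider here and neither J nor any of its descendants is conditioned on, so the collider stays closed — the path is blocked at J.
Because an active path exists, P and X are not d-separated.

No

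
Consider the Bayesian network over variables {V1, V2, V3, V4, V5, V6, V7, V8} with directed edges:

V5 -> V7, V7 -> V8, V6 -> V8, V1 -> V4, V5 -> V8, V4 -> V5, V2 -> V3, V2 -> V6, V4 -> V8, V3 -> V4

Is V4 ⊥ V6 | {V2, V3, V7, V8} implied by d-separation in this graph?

No — V4 and V6 are not d-separated given {V2, V3, V7, V8}.

Enumerating the 4 paths from V4 to V6 and testing each for blocking by {V2, V3, V7, V8}:
Path 1: V4 → V5 → V7 → V8 ← V6
  V7 is a chain here and V7 is conditioned on, so the path is blocked at V7.
Path 2: V4 → V5 → V8 ← V6
  V5 is a chain and V5 is not conditioned on; V8 is a collider and V8 is conditioned on, which opens it — no node blocks this path, so it is active.
Path 3: V4 ← V3 ← V2 → V6
  V3 is a chain here and V3 is conditioned on, so the path is blocked at V3.
Path 4: V4 → V8 ← V6
  V8 is a collider and V8 is conditioned on, which opens it — no node blocks this path, so it is active.
At least one path is unblocked, so d-separation fails.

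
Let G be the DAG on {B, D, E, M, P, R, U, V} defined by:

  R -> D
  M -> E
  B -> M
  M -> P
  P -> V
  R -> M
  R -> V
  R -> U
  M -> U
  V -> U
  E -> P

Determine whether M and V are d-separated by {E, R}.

Enumerating the 6 paths from M to V and testing each for blocking by {E, R}:
Path 1: M → P → V
  P is a chain and P is not conditioned on — no node blocks this path, so it is active.
Path 2: M → E → P → V
  E is a chain here and E is conditioned on, so the path is blocked at E.
Path 3: M ← R → V
  R is a fork here and R is conditioned on, so the path is blocked at R.
Path 4: M ← R → U ← V
  R is a fork here and R is conditioned on, so the path is blocked at R.
Path 5: M → U ← V
  U is a collider here and neither U nor any of its descendants is conditioned on, so the collider stays closed — the path is blocked at U.
Path 6: M → U ← R → V
  U is a collider here and neither U nor any of its descendants is conditioned on, so the collider stays closed — the path is blocked at U.
Because an active path exists, M and V are not d-separated.

No — M and V are not d-separated given {E, R}.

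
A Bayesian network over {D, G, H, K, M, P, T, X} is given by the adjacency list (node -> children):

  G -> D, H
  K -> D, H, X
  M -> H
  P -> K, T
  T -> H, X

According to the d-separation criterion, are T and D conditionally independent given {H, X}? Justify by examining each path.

No — T and D are not d-separated given {H, X}.

6 paths connect T and D; each must be blocked for d-separation to hold:
  1. T ← P → K → D — P:fork[open]; K:chain[open] ⇒ active
  2. T ← P → K → H ← G → D — P:fork[open]; K:chain[open]; H:collider[open]; G:fork[open] ⇒ active
  3. T → H ← G → D — H:collider[open]; G:fork[open] ⇒ active
  4. T → H ← K → D — H:collider[open]; K:fork[open] ⇒ active
  5. T → X ← K → D — X:collider[open]; K:fork[open] ⇒ active
  6. T → X ← K → H ← G → D — X:collider[open]; K:fork[open]; H:collider[open]; G:fork[open] ⇒ active
Because an active path exists, T and D are not d-separated.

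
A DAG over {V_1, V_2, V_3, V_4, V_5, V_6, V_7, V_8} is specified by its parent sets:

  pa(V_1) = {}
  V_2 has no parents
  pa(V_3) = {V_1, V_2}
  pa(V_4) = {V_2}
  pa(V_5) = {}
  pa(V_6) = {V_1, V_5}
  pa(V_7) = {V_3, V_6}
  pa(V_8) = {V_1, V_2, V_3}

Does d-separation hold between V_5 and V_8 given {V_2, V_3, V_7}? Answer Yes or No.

6 paths connect V_5 and V_8; each must be blocked for d-separation to hold:
  1. V_5 → V_6 ← V_1 → V_3 → V_8 — V_6:collider[open]; V_1:fork[open]; V_3:chain[blocks] ⇒ blocked
  2. V_5 → V_6 ← V_1 → V_3 ← V_2 → V_8 — V_6:collider[open]; V_1:fork[open]; V_3:collider[open]; V_2:fork[blocks] ⇒ blocked
  3. V_5 → V_6 ← V_1 → V_8 — V_6:collider[open]; V_1:fork[open] ⇒ active
  4. V_5 → V_6 → V_7 ← V_3 → V_8 — V_6:chain[open]; V_7:collider[open]; V_3:fork[blocks] ⇒ blocked
  5. V_5 → V_6 → V_7 ← V_3 ← V_1 → V_8 — V_6:chain[open]; V_7:collider[open]; V_3:chain[blocks]; V_1:fork[open] ⇒ blocked
  6. V_5 → V_6 → V_7 ← V_3 ← V_2 → V_8 — V_6:chain[open]; V_7:collider[open]; V_3:chain[blocks]; V_2:fork[blocks] ⇒ blocked
At least one path is unblocked, so d-separation fails.

No — V_5 and V_8 are not d-separated given {V_2, V_3, V_7}.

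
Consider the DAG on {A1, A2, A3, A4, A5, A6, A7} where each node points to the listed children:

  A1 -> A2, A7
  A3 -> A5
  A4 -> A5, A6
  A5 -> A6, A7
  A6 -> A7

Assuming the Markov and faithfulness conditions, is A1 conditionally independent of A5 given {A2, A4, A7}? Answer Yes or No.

There are 3 undirected paths between A1 and A5; checking each against the conditioning set {A2, A4, A7}:
Path 1: A1 → A7 ← A6 ← A5
  A7 is a collider and A7 is conditioned on, which opens it; A6 is a chain and A6 is not conditioned on — no node blocks this path, so it is active.
Path 2: A1 → A7 ← A6 ← A4 → A5
  A4 is a fork here and A4 is conditioned on, so the path is blocked at A4.
Path 3: A1 → A7 ← A5
  A7 is a collider and A7 is conditioned on, which opens it — no node blocks this path, so it is active.
Because an active path exists, A1 and A5 are not d-separated.

No — A1 and A5 are not d-separated given {A2, A4, A7}.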